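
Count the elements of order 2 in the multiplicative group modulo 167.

φ(167) = 167 − 1 = 166 = 2 · 83.
(Z/167Z)^× is cyclic (|G| = 166); a cyclic group of order m has exactly φ(d) elements of each order d | m, and none otherwise.
2 | 166, and φ(2) = 2 − 1 = 1.

1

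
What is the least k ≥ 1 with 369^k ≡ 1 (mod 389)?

The order of 369 must divide φ(389) = 389 − 1 = 388 = 2^2 · 97.
Divisors of 388: 1, 2, 4, 97, 194, 388.
Compute 369^d (mod 389) for the divisors d until we hit 1:
369^1 ≡ 369 (mod 389)
369^2 ≡ 11 (mod 389)
369^4 ≡ 121 (mod 389)
369^97 ≡ 1 (mod 389) ✓
Hence ord(369) = 97.

97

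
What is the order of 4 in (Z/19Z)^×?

9

Since 4 ∈ (Z/19Z)^×, its order divides φ(19) = 19 − 1 = 18 = 2 · 3^2.
Divisors of 18: 1, 2, 3, 6, 9, 18.
Test each divisor d:
4^1 ≡ 4 (mod 19)
4^2 ≡ 16 (mod 19)
4^3 ≡ 7 (mod 19)
4^6 ≡ 11 (mod 19)
4^9 ≡ 1 (mod 19) ✓
Hence ord(4) = 9.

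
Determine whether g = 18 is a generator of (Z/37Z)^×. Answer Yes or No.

φ(37) = 37 − 1 = 36 = 2^2 · 3^2.
It suffices to check that the order of 18 is not a proper divisor of 36: compute 18^(36/q) for q ∈ {2, 3}.
18^18 ≡ 36 (mod 37)  [q = 2: ≢ 1 ✓]
18^12 ≡ 10 (mod 37)  [q = 3: ≢ 1 ✓]
None equal 1, so ord_37(18) = 36: 18 is a primitive root.

Yes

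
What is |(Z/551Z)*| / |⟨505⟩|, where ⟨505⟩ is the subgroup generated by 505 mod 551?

ord(505) | φ(551) = φ(19·29) = (19−1)·(29−1) = 18·28 = 504 = 2^3 · 3^2 · 7.
Divisors of 504: 1, 2, 3, 4, 6, 7, 8, 9, 12, 14, 18, 21, 24, 28, 36, 42, 56, 63, 72, 84, 126, 168, 252, 504.
Evaluate successive powers at the divisors of 504:
505^1 ≡ 505 (mod 551)
505^2 ≡ 463 (mod 551)
505^3 ≡ 191 (mod 551)
505^4 ≡ 30 (mod 551)
505^6 ≡ 115 (mod 551)
505^7 ≡ 220 (mod 551)
505^8 ≡ 349 (mod 551)
505^9 ≡ 476 (mod 551)
505^12 ≡ 1 (mod 551) ✓
So ord_551(505) = 12, hence |⟨505⟩| = 12.
Index = |(Z/551Z)^×| / |⟨505⟩| = 504 / 12 = 42.

42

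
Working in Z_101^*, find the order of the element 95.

5

Since 95 ∈ (Z/101Z)^×, its order divides φ(101) = 101 − 1 = 100 = 2^2 · 5^2.
Divisors of 100: 1, 2, 4, 5, 10, 20, 25, 50, 100.
Test each divisor d:
95^1 ≡ 95 (mod 101)
95^2 ≡ 36 (mod 101)
95^4 ≡ 84 (mod 101)
95^5 ≡ 1 (mod 101) ✓
So ord_101(95) = 5.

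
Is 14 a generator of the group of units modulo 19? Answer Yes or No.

Yes

φ(19) = 19 − 1 = 18 = 2 · 3^2.
14 is a primitive root mod 19 iff 14^(φ(19)/q) ≢ 1 for every prime q | φ(19), i.e. q ∈ {2, 3}.
14^9 ≡ 18 (mod 19)  [q = 2: ≢ 1 ✓]
14^6 ≡ 7 (mod 19)  [q = 3: ≢ 1 ✓]
None equal 1, so ord_19(14) = 18: 14 is a primitive root.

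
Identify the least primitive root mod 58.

3

φ(58) = φ(2)·φ(29) = 1·28 = 28 = 2^2 · 7.
g is a primitive root iff g^(28/q) ≢ 1 (mod 58) for each prime q ∈ {2, 7}.
g = 2: gcd(2, 58) = 2 > 1, not a unit — skip.
g = 3: 3^14 ≡ 57; 3^4 ≡ 23 — none is 1, so 3 is a primitive root.
The smallest primitive root modulo 58 is 3.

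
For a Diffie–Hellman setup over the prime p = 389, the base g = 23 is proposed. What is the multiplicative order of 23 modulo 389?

By Lagrange's theorem, ord_389(23) divides φ(389) = 389 − 1 = 388 = 2^2 · 97.
Divisors of 388: 1, 2, 4, 97, 194, 388.
Evaluate successive powers at the divisors of 388:
23^1 ≡ 23
23^2 ≡ 140
23^4 ≡ 150
23^97 ≡ 115
23^194 ≡ 388
23^388 ≡ 1
The smallest such exponent is 388, so the order of 23 is 388.

388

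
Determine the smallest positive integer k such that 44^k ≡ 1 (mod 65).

4

Since 44 ∈ (Z/65Z)^×, its order divides φ(65) = φ(5·13) = (5−1)·(13−1) = 4·12 = 48 = 2^4 · 3.
Divisors of 48: 1, 2, 3, 4, 6, 8, 12, 16, 24, 48.
Compute 44^d (mod 65) for the divisors d until we hit 1:
44^1 ≡ 44
44^2 ≡ 51
44^3 ≡ 34
44^4 ≡ 1
The smallest such exponent is 4, so the order of 44 is 4.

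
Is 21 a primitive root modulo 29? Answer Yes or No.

Yes

φ(29) = 29 − 1 = 28 = 2^2 · 7.
It suffices to check that the order of 21 is not a proper divisor of 28: compute 21^(28/q) for q ∈ {2, 7}.
21^14 ≡ 28 (mod 29)  [q = 2: ≢ 1 ✓]
21^4 ≡ 7 (mod 29)  [q = 7: ≢ 1 ✓]
None equal 1, so ord_29(21) = 28: 21 is a primitive root.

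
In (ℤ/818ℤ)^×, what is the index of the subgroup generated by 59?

3

By Lagrange's theorem, ord_818(59) divides φ(818) = φ(2)·φ(409) = 1·408 = 408 = 2^3 · 3 · 17.
Divisors of 408: 1, 2, 3, 4, 6, 8, 12, 17, 24, 34, 51, 68, 102, 136, 204, 408.
Evaluate successive powers at the divisors of 408:
59^1 ≡ 59 (mod 818)
59^2 ≡ 209 (mod 818)
59^3 ≡ 61 (mod 818)
59^4 ≡ 327 (mod 818)
59^6 ≡ 449 (mod 818)
59^8 ≡ 589 (mod 818)
59^12 ≡ 373 (mod 818)
59^17 ≡ 343 (mod 818)
59^24 ≡ 69 (mod 818)
59^34 ≡ 675 (mod 818)
59^51 ≡ 31 (mod 818)
59^68 ≡ 817 (mod 818)
59^102 ≡ 143 (mod 818)
59^136 ≡ 1 (mod 818) ✓
So ord_818(59) = 136, hence |⟨59⟩| = 136.
The index is φ(818) / ord(59) = 408 / 136 = 3.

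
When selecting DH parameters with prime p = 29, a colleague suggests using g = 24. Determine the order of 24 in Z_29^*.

7

By Lagrange's theorem, ord_29(24) divides φ(29) = 29 − 1 = 28 = 2^2 · 7.
Divisors of 28: 1, 2, 4, 7, 14, 28.
Evaluate successive powers at the divisors of 28:
24^1 ≡ 24
24^2 ≡ 25
24^4 ≡ 16
24^7 ≡ 1
Hence ord(24) = 7.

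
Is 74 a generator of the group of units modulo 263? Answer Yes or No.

φ(263) = 263 − 1 = 262 = 2 · 131.
74 is a primitive root mod 263 iff 74^(φ(263)/q) ≢ 1 for every prime q | φ(263), i.e. q ∈ {2, 131}.
74^131 ≡ 1 (mod 263)  [q = 2: ≡ 1 ✗]
74^2 ≡ 216 (mod 263)  [q = 131: ≢ 1 ✓]
The check at q = 2 fails, so 74 generates a proper subgroup.

No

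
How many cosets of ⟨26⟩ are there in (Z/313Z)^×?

By Lagrange's theorem, ord_313(26) divides φ(313) = 313 − 1 = 312 = 2^3 · 3 · 13.
Divisors of 312: 1, 2, 3, 4, 6, 8, 12, 13, 24, 26, 39, 52, 78, 104, 156, 312.
Compute 26^d (mod 313) for the divisors d until we hit 1:
26^1 ≡ 26 (mod 313)
26^2 ≡ 50 (mod 313)
26^3 ≡ 48 (mod 313)
26^4 ≡ 309 (mod 313)
26^6 ≡ 113 (mod 313)
26^8 ≡ 16 (mod 313)
26^12 ≡ 249 (mod 313)
26^13 ≡ 214 (mod 313)
26^24 ≡ 27 (mod 313)
26^26 ≡ 98 (mod 313)
26^39 ≡ 1 (mod 313) ✓
So ord_313(26) = 39, hence |⟨26⟩| = 39.
Index = |(Z/313Z)^×| / |⟨26⟩| = 312 / 39 = 8.

8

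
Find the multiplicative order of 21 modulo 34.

Since 21 ∈ (Z/34Z)^×, its order divides φ(34) = φ(2)·φ(17) = 1·16 = 16 = 2^4.
Divisors of 16: 1, 2, 4, 8, 16.
Check 21^d mod 34 for each divisor in increasing order:
21^1 ≡ 21
21^2 ≡ 33
21^4 ≡ 1
So ord_34(21) = 4.

4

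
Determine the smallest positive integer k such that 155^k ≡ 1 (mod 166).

82

By Lagrange's theorem, ord_166(155) divides φ(166) = φ(2)·φ(83) = 1·82 = 82 = 2 · 41.
Divisors of 82: 1, 2, 41, 82.
Test each divisor d:
155^1 ≡ 155
155^2 ≡ 121
155^41 ≡ 165
155^82 ≡ 1
Therefore the multiplicative order of 155 modulo 166 is 82.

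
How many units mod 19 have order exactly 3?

2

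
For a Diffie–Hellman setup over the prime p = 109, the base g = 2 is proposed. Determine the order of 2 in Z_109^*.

36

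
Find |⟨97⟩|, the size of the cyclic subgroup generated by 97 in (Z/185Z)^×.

By Lagrange's theorem, ord_185(97) divides φ(185) = φ(5·37) = (5−1)·(37−1) = 4·36 = 144 = 2^4 · 3^2.
Divisors of 144: 1, 2, 3, 4, 6, 8, 9, 12, 16, 18, 24, 36, 48, 72, 144.
Compute 97^d (mod 185) for the divisors d until we hit 1:
97^1 ≡ 97 (mod 185)
97^2 ≡ 159 (mod 185)
97^3 ≡ 68 (mod 185)
97^4 ≡ 121 (mod 185)
97^6 ≡ 184 (mod 185)
97^8 ≡ 26 (mod 185)
97^9 ≡ 117 (mod 185)
97^12 ≡ 1 (mod 185) ✓
So ord_185(97) = 12.

12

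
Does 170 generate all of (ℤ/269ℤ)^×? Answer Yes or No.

No

φ(269) = 269 − 1 = 268 = 2^2 · 67.
Test 170^(268/q) mod 269 for each prime factor q of 268:
170^134 ≡ 1 (mod 269)  [q = 2: ≡ 1 ✗]
170^4 ≡ 239 (mod 269)  [q = 67: ≢ 1 ✓]
Since 170^134 ≡ 1, the order of 170 divides 134 < 268, so 170 is not a primitive root.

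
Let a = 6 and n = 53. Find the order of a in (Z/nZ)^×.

ord(6) | φ(53) = 53 − 1 = 52 = 2^2 · 13.
Divisors of 52: 1, 2, 4, 13, 26, 52.
Evaluate successive powers at the divisors of 52:
6^1 ≡ 6
6^2 ≡ 36
6^4 ≡ 24
6^13 ≡ 52
6^26 ≡ 1
Hence ord(6) = 26.

26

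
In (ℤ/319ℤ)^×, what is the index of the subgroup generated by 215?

The order of 215 must divide φ(319) = φ(11·29) = (11−1)·(29−1) = 10·28 = 280 = 2^3 · 5 · 7.
Divisors of 280: 1, 2, 4, 5, 7, 8, 10, 14, 20, 28, 35, 40, 56, 70, 140, 280.
Evaluate successive powers at the divisors of 280:
215^1 ≡ 215 (mod 319)
215^2 ≡ 289 (mod 319)
215^4 ≡ 262 (mod 319)
215^5 ≡ 186 (mod 319)
215^7 ≡ 162 (mod 319)
215^8 ≡ 59 (mod 319)
215^10 ≡ 144 (mod 319)
215^14 ≡ 86 (mod 319)
215^20 ≡ 1 (mod 319) ✓
So ord_319(215) = 20, hence |⟨215⟩| = 20.
[(Z/319Z)^× : ⟨215⟩] = 280/20 = 14.

14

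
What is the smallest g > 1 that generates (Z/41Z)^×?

6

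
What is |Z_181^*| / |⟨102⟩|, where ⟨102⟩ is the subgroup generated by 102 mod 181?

The order of 102 must divide φ(181) = 181 − 1 = 180 = 2^2 · 3^2 · 5.
Divisors of 180: 1, 2, 3, 4, 5, 6, 9, 10, 12, 15, 18, 20, 30, 36, 45, 60, 90, 180.
Evaluate successive powers at the divisors of 180:
102^1 ≡ 102 (mod 181)
102^2 ≡ 87 (mod 181)
102^3 ≡ 5 (mod 181)
102^4 ≡ 148 (mod 181)
102^5 ≡ 73 (mod 181)
102^6 ≡ 25 (mod 181)
102^9 ≡ 125 (mod 181)
102^10 ≡ 80 (mod 181)
102^12 ≡ 82 (mod 181)
102^15 ≡ 48 (mod 181)
102^18 ≡ 59 (mod 181)
102^20 ≡ 65 (mod 181)
102^30 ≡ 132 (mod 181)
102^36 ≡ 42 (mod 181)
102^45 ≡ 1 (mod 181) ✓
So ord_181(102) = 45, hence |⟨102⟩| = 45.
[(Z/181Z)^× : ⟨102⟩] = 180/45 = 4.

4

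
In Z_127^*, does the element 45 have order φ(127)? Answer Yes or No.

Yes

φ(127) = 127 − 1 = 126 = 2 · 3^2 · 7.
An element g generates (Z/127Z)^× iff g^(126/q) ≢ 1 (mod 127) for each prime q ∈ {2, 3, 7}.
45^63 ≡ 126 (mod 127)  [q = 2: ≢ 1 ✓]
45^42 ≡ 19 (mod 127)  [q = 3: ≢ 1 ✓]
45^18 ≡ 8 (mod 127)  [q = 7: ≢ 1 ✓]
All checks pass, so 45 has order 126 and is a primitive root modulo 127.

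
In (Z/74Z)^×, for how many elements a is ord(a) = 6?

φ(74) = φ(2)·φ(37) = 1·36 = 36 = 2^2 · 3^2.
Since (Z/74Z)^× is cyclic of order 36, the number of elements of order d is φ(d) when d | 36 and 0 otherwise.
6 = 2 · 3 divides 36, and φ(6) = 2.

2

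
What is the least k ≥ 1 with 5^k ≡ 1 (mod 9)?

By Lagrange's theorem, ord_9(5) divides φ(9) = φ(3^2) = 3·(3−1) = 6 = 2 · 3.
Divisors of 6: 1, 2, 3, 6.
Evaluate successive powers at the divisors of 6:
5^1 ≡ 5 (mod 9)
5^2 ≡ 7 (mod 9)
5^3 ≡ 8 (mod 9)
5^6 ≡ 1 (mod 9) ✓
Hence ord(5) = 6.

6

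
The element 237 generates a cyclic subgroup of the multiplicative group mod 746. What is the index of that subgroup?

3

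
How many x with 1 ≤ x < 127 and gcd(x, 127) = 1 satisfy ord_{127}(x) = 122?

0

φ(127) = 127 − 1 = 126 = 2 · 3^2 · 7.
(Z/127Z)^× is cyclic (|G| = 126); a cyclic group of order m has exactly φ(d) elements of each order d | m, and none otherwise.
122 does not divide 126, so no element of (Z/127Z)^× has order 122.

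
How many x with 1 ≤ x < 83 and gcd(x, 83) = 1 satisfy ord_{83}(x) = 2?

φ(83) = 83 − 1 = 82 = 2 · 41.
Since (Z/83Z)^× is cyclic of order 82, the number of elements of order d is φ(d) when d | 82 and 0 otherwise.
2 | 82, and φ(2) = 2 − 1 = 1.

1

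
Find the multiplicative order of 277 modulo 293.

146

ord(277) | φ(293) = 293 − 1 = 292 = 2^2 · 73.
Divisors of 292: 1, 2, 4, 73, 146, 292.
Check 277^d mod 293 for each divisor in increasing order:
277^1 ≡ 277 (mod 293)
277^2 ≡ 256 (mod 293)
277^4 ≡ 197 (mod 293)
277^73 ≡ 292 (mod 293)
277^146 ≡ 1 (mod 293) ✓
The smallest such exponent is 146, so the order of 277 is 146.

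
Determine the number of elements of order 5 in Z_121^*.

4

φ(121) = φ(11^2) = 11·(11−1) = 110 = 2 · 5 · 11.
Since (Z/121Z)^× is cyclic of order 110, the number of elements of order d is φ(d) when d | 110 and 0 otherwise.
5 | 110, and φ(5) = 5 − 1 = 4.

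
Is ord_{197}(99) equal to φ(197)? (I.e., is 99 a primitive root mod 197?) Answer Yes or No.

Yes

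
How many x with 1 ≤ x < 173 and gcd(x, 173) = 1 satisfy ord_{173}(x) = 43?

42

φ(173) = 173 − 1 = 172 = 2^2 · 43.
Since (Z/173Z)^× is cyclic of order 172, the number of elements of order d is φ(d) when d | 172 and 0 otherwise.
43 | 172, and φ(43) = 43 − 1 = 42.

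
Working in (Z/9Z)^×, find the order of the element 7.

3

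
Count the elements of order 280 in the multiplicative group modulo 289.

φ(289) = φ(17^2) = 17·(17−1) = 272 = 2^4 · 17.
(Z/289Z)^× is cyclic (|G| = 272); a cyclic group of order m has exactly φ(d) elements of each order d | m, and none otherwise.
280 does not divide 272, so no element of (Z/289Z)^× has order 280.

0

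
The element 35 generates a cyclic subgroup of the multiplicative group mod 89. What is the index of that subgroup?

By Lagrange's theorem, ord_89(35) divides φ(89) = 89 − 1 = 88 = 2^3 · 11.
Divisors of 88: 1, 2, 4, 8, 11, 22, 44, 88.
Check 35^d mod 89 for each divisor in increasing order:
35^1 ≡ 35 (mod 89)
35^2 ≡ 68 (mod 89)
35^4 ≡ 85 (mod 89)
35^8 ≡ 16 (mod 89)
35^11 ≡ 77 (mod 89)
35^22 ≡ 55 (mod 89)
35^44 ≡ 88 (mod 89)
35^88 ≡ 1 (mod 89) ✓
The order of 35 is 88, so the subgroup it generates has 88 elements.
[(Z/89Z)^× : ⟨35⟩] = 88/88 = 1.

1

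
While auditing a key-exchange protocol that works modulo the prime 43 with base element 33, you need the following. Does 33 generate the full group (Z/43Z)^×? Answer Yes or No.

Yes

φ(43) = 43 − 1 = 42 = 2 · 3 · 7.
An element g generates (Z/43Z)^× iff g^(42/q) ≢ 1 (mod 43) for each prime q ∈ {2, 3, 7}.
33^21 ≡ 42 (mod 43)  [q = 2: ≢ 1 ✓]
33^14 ≡ 36 (mod 43)  [q = 3: ≢ 1 ✓]
33^6 ≡ 35 (mod 43)  [q = 7: ≢ 1 ✓]
Every test exponent gives a nontrivial residue, hence 33 generates the full group.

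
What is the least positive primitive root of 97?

5

φ(97) = 97 − 1 = 96 = 2^5 · 3.
Test candidates g = 2, 3, … against the prime factors q ∈ {2, 3} of φ(97): g is a generator iff g^(96/q) ≢ 1 for every such q.
g = 2: 2^48 ≡ 1 — hits 1, so not a primitive root.
g = 3: 3^48 ≡ 1 — hits 1, so not a primitive root.
g = 4: 4^48 ≡ 1 — hits 1, so not a primitive root.
g = 5: 5^48 ≡ 96; 5^32 ≡ 35 — none is 1, so 5 is a primitive root.
So 5 is the smallest generator of (Z/97Z)^×.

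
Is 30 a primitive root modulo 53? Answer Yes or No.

φ(53) = 53 − 1 = 52 = 2^2 · 13.
Test 30^(52/q) mod 53 for each prime factor q of 52:
30^26 ≡ 52 (mod 53)  [q = 2: ≢ 1 ✓]
30^4 ≡ 1 (mod 53)  [q = 13: ≡ 1 ✗]
Since 30^4 ≡ 1, the order of 30 divides 4 < 52, so 30 is not a primitive root.

No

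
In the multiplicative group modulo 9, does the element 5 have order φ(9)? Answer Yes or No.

Yes

φ(9) = φ(3^2) = 3·(3−1) = 6 = 2 · 3.
An element g generates (Z/9Z)^× iff g^(6/q) ≢ 1 (mod 9) for each prime q ∈ {2, 3}.
5^3 ≡ 8 (mod 9)  [q = 2: ≢ 1 ✓]
5^2 ≡ 7 (mod 9)  [q = 3: ≢ 1 ✓]
None equal 1, so ord_9(5) = 6: 5 is a primitive root.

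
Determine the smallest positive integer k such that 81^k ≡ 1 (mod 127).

Since 81 ∈ (Z/127Z)^×, its order divides φ(127) = 127 − 1 = 126 = 2 · 3^2 · 7.
Divisors of 126: 1, 2, 3, 6, 7, 9, 14, 18, 21, 42, 63, 126.
Test each divisor d:
81^1 ≡ 81
81^2 ≡ 84
81^3 ≡ 73
81^6 ≡ 122
81^7 ≡ 103
81^9 ≡ 16
81^14 ≡ 68
81^18 ≡ 2
81^21 ≡ 19
81^42 ≡ 107
81^63 ≡ 1
So ord_127(81) = 63.

63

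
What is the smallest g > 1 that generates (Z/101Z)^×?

2

φ(101) = 101 − 1 = 100 = 2^2 · 5^2.
Test candidates g = 2, 3, … against the prime factors q ∈ {2, 5} of φ(101): g is a generator iff g^(100/q) ≢ 1 for every such q.
g = 2: 2^50 ≡ 100; 2^20 ≡ 95 — none is 1, so 2 is a primitive root.
Hence the least primitive root of 101 is 2.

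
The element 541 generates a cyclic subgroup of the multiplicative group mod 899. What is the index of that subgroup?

ord(541) | φ(899) = φ(29·31) = (29−1)·(31−1) = 28·30 = 840 = 2^3 · 3 · 5 · 7.
Divisors of 840: 1, 2, 3, 4, 5, 6, 7, 8, 10, 12, 14, 15, 20, 21, 24, 28, 30, 35, 40, 42, 56, 60, 70, 84, 105, 120, 140, 168, 210, 280, 420, 840.
Compute 541^d (mod 899) for the divisors d until we hit 1:
541^1 ≡ 541
541^2 ≡ 506
541^3 ≡ 450
541^4 ≡ 720
541^5 ≡ 253
541^6 ≡ 225
541^7 ≡ 360
541^8 ≡ 576
541^10 ≡ 180
541^12 ≡ 281
541^14 ≡ 144
541^15 ≡ 590
541^20 ≡ 36
541^21 ≡ 597
541^24 ≡ 748
541^28 ≡ 59
541^30 ≡ 187
541^35 ≡ 563
541^40 ≡ 397
541^42 ≡ 405
541^56 ≡ 784
541^60 ≡ 807
541^70 ≡ 521
541^84 ≡ 407
541^105 ≡ 249
541^120 ≡ 373
541^140 ≡ 842
541^168 ≡ 233
541^210 ≡ 869
541^280 ≡ 552
541^420 ≡ 1
The order of 541 is 420, so the subgroup it generates has 420 elements.
The index is φ(899) / ord(541) = 840 / 420 = 2.

2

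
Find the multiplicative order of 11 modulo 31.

The order of 11 must divide φ(31) = 31 − 1 = 30 = 2 · 3 · 5.
Divisors of 30: 1, 2, 3, 5, 6, 10, 15, 30.
Check 11^d mod 31 for each divisor in increasing order:
11^1 ≡ 11 (mod 31)
11^2 ≡ 28 (mod 31)
11^3 ≡ 29 (mod 31)
11^5 ≡ 6 (mod 31)
11^6 ≡ 4 (mod 31)
11^10 ≡ 5 (mod 31)
11^15 ≡ 30 (mod 31)
11^30 ≡ 1 (mod 31) ✓
Hence ord(11) = 30.

30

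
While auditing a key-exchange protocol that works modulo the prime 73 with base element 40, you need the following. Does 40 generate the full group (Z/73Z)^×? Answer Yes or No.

φ(73) = 73 − 1 = 72 = 2^3 · 3^2.
40 is a primitive root mod 73 iff 40^(φ(73)/q) ≢ 1 for every prime q | φ(73), i.e. q ∈ {2, 3}.
40^36 ≡ 72 (mod 73)  [q = 2: ≢ 1 ✓]
40^24 ≡ 8 (mod 73)  [q = 3: ≢ 1 ✓]
Every test exponent gives a nontrivial residue, hence 40 generates the full group.

Yes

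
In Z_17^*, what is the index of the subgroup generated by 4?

4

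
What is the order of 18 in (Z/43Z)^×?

42

The order of 18 must divide φ(43) = 43 − 1 = 42 = 2 · 3 · 7.
Divisors of 42: 1, 2, 3, 6, 7, 14, 21, 42.
Compute 18^d (mod 43) for the divisors d until we hit 1:
18^1 ≡ 18
18^2 ≡ 23
18^3 ≡ 27
18^6 ≡ 41
18^7 ≡ 7
18^14 ≡ 6
18^21 ≡ 42
18^42 ≡ 1
Hence ord(18) = 42.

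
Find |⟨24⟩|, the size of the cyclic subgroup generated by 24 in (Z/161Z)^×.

By Lagrange's theorem, ord_161(24) divides φ(161) = φ(7·23) = (7−1)·(23−1) = 6·22 = 132 = 2^2 · 3 · 11.
Divisors of 132: 1, 2, 3, 4, 6, 11, 12, 22, 33, 44, 66, 132.
Test each divisor d:
24^1 ≡ 24 (mod 161)
24^2 ≡ 93 (mod 161)
24^3 ≡ 139 (mod 161)
24^4 ≡ 116 (mod 161)
24^6 ≡ 1 (mod 161) ✓
Therefore the multiplicative order of 24 modulo 161 is 6.

6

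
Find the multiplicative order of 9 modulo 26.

3

By Lagrange's theorem, ord_26(9) divides φ(26) = φ(2)·φ(13) = 1·12 = 12 = 2^2 · 3.
Divisors of 12: 1, 2, 3, 4, 6, 12.
Check 9^d mod 26 for each divisor in increasing order:
9^1 ≡ 9 (mod 26)
9^2 ≡ 3 (mod 26)
9^3 ≡ 1 (mod 26) ✓
Therefore the multiplicative order of 9 modulo 26 is 3.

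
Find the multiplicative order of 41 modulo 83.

The order of 41 must divide φ(83) = 83 − 1 = 82 = 2 · 41.
Divisors of 82: 1, 2, 41, 82.
Compute 41^d (mod 83) for the divisors d until we hit 1:
41^1 ≡ 41
41^2 ≡ 21
41^41 ≡ 1
The smallest such exponent is 41, so the order of 41 is 41.

41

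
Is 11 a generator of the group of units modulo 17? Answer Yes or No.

Yes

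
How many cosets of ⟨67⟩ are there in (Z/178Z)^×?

8

Since 67 ∈ (Z/178Z)^×, its order divides φ(178) = φ(2)·φ(89) = 1·88 = 88 = 2^3 · 11.
Divisors of 88: 1, 2, 4, 8, 11, 22, 44, 88.
Check 67^d mod 178 for each divisor in increasing order:
67^1 ≡ 67
67^2 ≡ 39
67^4 ≡ 97
67^8 ≡ 153
67^11 ≡ 1
The order of 67 is 11, so the subgroup it generates has 11 elements.
Index = |(Z/178Z)^×| / |⟨67⟩| = 88 / 11 = 8.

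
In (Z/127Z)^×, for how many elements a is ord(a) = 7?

6

φ(127) = 127 − 1 = 126 = 2 · 3^2 · 7.
In a cyclic group of order 126, there are φ(d) elements of order d for each divisor d of 126, and zero for non-divisors.
7 | 126, and φ(7) = 7 − 1 = 6.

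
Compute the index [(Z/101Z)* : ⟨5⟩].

4

Since 5 ∈ (Z/101Z)^×, its order divides φ(101) = 101 − 1 = 100 = 2^2 · 5^2.
Divisors of 100: 1, 2, 4, 5, 10, 20, 25, 50, 100.
Evaluate successive powers at the divisors of 100:
5^1 ≡ 5 (mod 101)
5^2 ≡ 25 (mod 101)
5^4 ≡ 19 (mod 101)
5^5 ≡ 95 (mod 101)
5^10 ≡ 36 (mod 101)
5^20 ≡ 84 (mod 101)
5^25 ≡ 1 (mod 101) ✓
Thus |⟨5⟩| = ord(5) = 25.
The index is φ(101) / ord(5) = 100 / 25 = 4.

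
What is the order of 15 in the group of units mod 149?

148

By Lagrange's theorem, ord_149(15) divides φ(149) = 149 − 1 = 148 = 2^2 · 37.
Divisors of 148: 1, 2, 4, 37, 74, 148.
Test each divisor d:
15^1 ≡ 15 (mod 149)
15^2 ≡ 76 (mod 149)
15^4 ≡ 114 (mod 149)
15^37 ≡ 44 (mod 149)
15^74 ≡ 148 (mod 149)
15^148 ≡ 1 (mod 149) ✓
Hence ord(15) = 148.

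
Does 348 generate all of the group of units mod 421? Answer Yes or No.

φ(421) = 421 − 1 = 420 = 2^2 · 3 · 5 · 7.
It suffices to check that the order of 348 is not a proper divisor of 420: compute 348^(420/q) for q ∈ {2, 3, 5, 7}.
348^210 ≡ 420 (mod 421)  [q = 2: ≢ 1 ✓]
348^140 ≡ 400 (mod 421)  [q = 3: ≢ 1 ✓]
348^84 ≡ 279 (mod 421)  [q = 5: ≢ 1 ✓]
348^60 ≡ 1 (mod 421)  [q = 7: ≡ 1 ✗]
348^60 ≡ 1 shows ord(348) | 60, strictly less than φ(421); not a primitive root.

No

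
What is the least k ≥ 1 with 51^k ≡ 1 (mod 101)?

The order of 51 must divide φ(101) = 101 − 1 = 100 = 2^2 · 5^2.
Divisors of 100: 1, 2, 4, 5, 10, 20, 25, 50, 100.
Check 51^d mod 101 for each divisor in increasing order:
51^1 ≡ 51
51^2 ≡ 76
51^4 ≡ 19
51^5 ≡ 60
51^10 ≡ 65
51^20 ≡ 84
51^25 ≡ 91
51^50 ≡ 100
51^100 ≡ 1
Hence ord(51) = 100.

100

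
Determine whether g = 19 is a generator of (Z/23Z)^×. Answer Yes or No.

Yes

φ(23) = 23 − 1 = 22 = 2 · 11.
An element g generates (Z/23Z)^× iff g^(22/q) ≢ 1 (mod 23) for each prime q ∈ {2, 11}.
19^11 ≡ 22 (mod 23)  [q = 2: ≢ 1 ✓]
19^2 ≡ 16 (mod 23)  [q = 11: ≢ 1 ✓]
None equal 1, so ord_23(19) = 22: 19 is a primitive root.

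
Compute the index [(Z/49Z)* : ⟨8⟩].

By Lagrange's theorem, ord_49(8) divides φ(49) = φ(7^2) = 7·(7−1) = 42 = 2 · 3 · 7.
Divisors of 42: 1, 2, 3, 6, 7, 14, 21, 42.
Compute 8^d (mod 49) for the divisors d until we hit 1:
8^1 ≡ 8
8^2 ≡ 15
8^3 ≡ 22
8^6 ≡ 43
8^7 ≡ 1
Thus |⟨8⟩| = ord(8) = 7.
Index = |(Z/49Z)^×| / |⟨8⟩| = 42 / 7 = 6.

6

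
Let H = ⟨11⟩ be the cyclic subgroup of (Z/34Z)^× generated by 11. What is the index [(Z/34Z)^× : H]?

1

The order of 11 must divide φ(34) = φ(2)·φ(17) = 1·16 = 16 = 2^4.
Divisors of 16: 1, 2, 4, 8, 16.
Evaluate successive powers at the divisors of 16:
11^1 ≡ 11 (mod 34)
11^2 ≡ 19 (mod 34)
11^4 ≡ 21 (mod 34)
11^8 ≡ 33 (mod 34)
11^16 ≡ 1 (mod 34) ✓
The order of 11 is 16, so the subgroup it generates has 16 elements.
Index = |(Z/34Z)^×| / |⟨11⟩| = 16 / 16 = 1.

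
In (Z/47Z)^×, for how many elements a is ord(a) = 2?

φ(47) = 47 − 1 = 46 = 2 · 23.
In a cyclic group of order 46, there are φ(d) elements of order d for each divisor d of 46, and zero for non-divisors.
2 | 46, and φ(2) = 2 − 1 = 1.

1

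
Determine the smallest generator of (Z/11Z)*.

2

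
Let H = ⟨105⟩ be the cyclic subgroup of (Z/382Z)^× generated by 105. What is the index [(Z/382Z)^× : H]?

1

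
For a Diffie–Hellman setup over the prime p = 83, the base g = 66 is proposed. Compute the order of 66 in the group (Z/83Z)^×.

82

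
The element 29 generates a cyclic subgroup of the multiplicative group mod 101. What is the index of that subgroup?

Since 29 ∈ (Z/101Z)^×, its order divides φ(101) = 101 − 1 = 100 = 2^2 · 5^2.
Divisors of 100: 1, 2, 4, 5, 10, 20, 25, 50, 100.
Test each divisor d:
29^1 ≡ 29 (mod 101)
29^2 ≡ 33 (mod 101)
29^4 ≡ 79 (mod 101)
29^5 ≡ 69 (mod 101)
29^10 ≡ 14 (mod 101)
29^20 ≡ 95 (mod 101)
29^25 ≡ 91 (mod 101)
29^50 ≡ 100 (mod 101)
29^100 ≡ 1 (mod 101) ✓
Thus |⟨29⟩| = ord(29) = 100.
[(Z/101Z)^× : ⟨29⟩] = 100/100 = 1.

1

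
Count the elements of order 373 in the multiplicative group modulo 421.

0

φ(421) = 421 − 1 = 420 = 2^2 · 3 · 5 · 7.
Since (Z/421Z)^× is cyclic of order 420, the number of elements of order d is φ(d) when d | 420 and 0 otherwise.
373 does not divide 420, so no element of (Z/421Z)^× has order 373.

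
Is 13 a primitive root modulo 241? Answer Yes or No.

φ(241) = 241 − 1 = 240 = 2^4 · 3 · 5.
An element g generates (Z/241Z)^× iff g^(240/q) ≢ 1 (mod 241) for each prime q ∈ {2, 3, 5}.
13^120 ≡ 240 (mod 241)  [q = 2: ≢ 1 ✓]
13^80 ≡ 225 (mod 241)  [q = 3: ≢ 1 ✓]
13^48 ≡ 87 (mod 241)  [q = 5: ≢ 1 ✓]
None equal 1, so ord_241(13) = 240: 13 is a primitive root.

Yes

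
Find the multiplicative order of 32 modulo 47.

23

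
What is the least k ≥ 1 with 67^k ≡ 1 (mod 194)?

Since 67 ∈ (Z/194Z)^×, its order divides φ(194) = φ(2)·φ(97) = 1·96 = 96 = 2^5 · 3.
Divisors of 96: 1, 2, 3, 4, 6, 8, 12, 16, 24, 32, 48, 96.
Test each divisor d:
67^1 ≡ 67 (mod 194)
67^2 ≡ 27 (mod 194)
67^3 ≡ 63 (mod 194)
67^4 ≡ 147 (mod 194)
67^6 ≡ 89 (mod 194)
67^8 ≡ 75 (mod 194)
67^12 ≡ 161 (mod 194)
67^16 ≡ 193 (mod 194)
67^24 ≡ 119 (mod 194)
67^32 ≡ 1 (mod 194) ✓
Hence ord(67) = 32.

32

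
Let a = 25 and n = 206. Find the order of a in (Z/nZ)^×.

51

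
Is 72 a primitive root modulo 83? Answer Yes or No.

Yes

φ(83) = 83 − 1 = 82 = 2 · 41.
Test 72^(82/q) mod 83 for each prime factor q of 82:
72^41 ≡ 82 (mod 83)  [q = 2: ≢ 1 ✓]
72^2 ≡ 38 (mod 83)  [q = 41: ≢ 1 ✓]
All checks pass, so 72 has order 82 and is a primitive root modulo 83.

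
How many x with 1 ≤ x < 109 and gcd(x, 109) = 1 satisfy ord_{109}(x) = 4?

2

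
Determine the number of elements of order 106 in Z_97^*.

0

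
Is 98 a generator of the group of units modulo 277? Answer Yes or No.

Yes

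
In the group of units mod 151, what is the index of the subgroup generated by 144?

2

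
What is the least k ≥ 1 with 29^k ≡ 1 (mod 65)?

ord(29) | φ(65) = φ(5·13) = (5−1)·(13−1) = 4·12 = 48 = 2^4 · 3.
Divisors of 48: 1, 2, 3, 4, 6, 8, 12, 16, 24, 48.
Check 29^d mod 65 for each divisor in increasing order:
29^1 ≡ 29
29^2 ≡ 61
29^3 ≡ 14
29^4 ≡ 16
29^6 ≡ 1
The smallest such exponent is 6, so the order of 29 is 6.

6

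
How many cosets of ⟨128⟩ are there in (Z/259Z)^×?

6

The order of 128 must divide φ(259) = φ(7·37) = (7−1)·(37−1) = 6·36 = 216 = 2^3 · 3^3.
Divisors of 216: 1, 2, 3, 4, 6, 8, 9, 12, 18, 24, 27, 36, 54, 72, 108, 216.
Test each divisor d:
128^1 ≡ 128 (mod 259)
128^2 ≡ 67 (mod 259)
128^3 ≡ 29 (mod 259)
128^4 ≡ 86 (mod 259)
128^6 ≡ 64 (mod 259)
128^8 ≡ 144 (mod 259)
128^9 ≡ 43 (mod 259)
128^12 ≡ 211 (mod 259)
128^18 ≡ 36 (mod 259)
128^24 ≡ 232 (mod 259)
128^27 ≡ 253 (mod 259)
128^36 ≡ 1 (mod 259) ✓
The order of 128 is 36, so the subgroup it generates has 36 elements.
[(Z/259Z)^× : ⟨128⟩] = 216/36 = 6.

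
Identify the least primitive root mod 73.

φ(73) = 73 − 1 = 72 = 2^3 · 3^2.
g is a primitive root iff g^(72/q) ≢ 1 (mod 73) for each prime q ∈ {2, 3}.
g = 2: 2^36 ≡ 1 — hits 1, so not a primitive root.
g = 3: 3^36 ≡ 1 — hits 1, so not a primitive root.
g = 4: 4^36 ≡ 1 — hits 1, so not a primitive root.
g = 5: 5^36 ≡ 72; 5^24 ≡ 8 — none is 1, so 5 is a primitive root.
So 5 is the smallest generator of (Z/73Z)^×.

5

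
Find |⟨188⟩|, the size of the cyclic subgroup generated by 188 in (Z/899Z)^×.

ord(188) | φ(899) = φ(29·31) = (29−1)·(31−1) = 28·30 = 840 = 2^3 · 3 · 5 · 7.
Divisors of 840: 1, 2, 3, 4, 5, 6, 7, 8, 10, 12, 14, 15, 20, 21, 24, 28, 30, 35, 40, 42, 56, 60, 70, 84, 105, 120, 140, 168, 210, 280, 420, 840.
Compute 188^d (mod 899) for the divisors d until we hit 1:
188^1 ≡ 188
188^2 ≡ 283
188^3 ≡ 163
188^4 ≡ 78
188^5 ≡ 280
188^6 ≡ 498
188^7 ≡ 128
188^8 ≡ 690
188^10 ≡ 187
188^12 ≡ 779
188^14 ≡ 202
188^15 ≡ 218
188^20 ≡ 807
188^21 ≡ 684
188^24 ≡ 16
188^28 ≡ 349
188^30 ≡ 776
188^35 ≡ 621
188^40 ≡ 373
188^42 ≡ 376
188^56 ≡ 436
188^60 ≡ 745
188^70 ≡ 869
188^84 ≡ 233
188^105 ≡ 249
188^120 ≡ 342
188^140 ≡ 1
Hence ord(188) = 140.

140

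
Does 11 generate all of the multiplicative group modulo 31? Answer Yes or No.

Yes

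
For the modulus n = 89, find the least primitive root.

3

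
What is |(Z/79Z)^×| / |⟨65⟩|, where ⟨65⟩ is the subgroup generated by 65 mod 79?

6

By Lagrange's theorem, ord_79(65) divides φ(79) = 79 − 1 = 78 = 2 · 3 · 13.
Divisors of 78: 1, 2, 3, 6, 13, 26, 39, 78.
Check 65^d mod 79 for each divisor in increasing order:
65^1 ≡ 65
65^2 ≡ 38
65^3 ≡ 21
65^6 ≡ 46
65^13 ≡ 1
Thus |⟨65⟩| = ord(65) = 13.
[(Z/79Z)^× : ⟨65⟩] = 78/13 = 6.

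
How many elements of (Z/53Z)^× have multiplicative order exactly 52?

φ(53) = 53 − 1 = 52 = 2^2 · 13.
Since (Z/53Z)^× is cyclic of order 52, the number of elements of order d is φ(d) when d | 52 and 0 otherwise.
52 = 2^2 · 13 divides 52, and φ(52) = 24.

24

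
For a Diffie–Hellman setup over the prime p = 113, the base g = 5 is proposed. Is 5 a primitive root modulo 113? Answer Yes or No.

Yes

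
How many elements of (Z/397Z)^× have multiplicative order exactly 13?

φ(397) = 397 − 1 = 396 = 2^2 · 3^2 · 11.
(Z/397Z)^× is cyclic (|G| = 396); a cyclic group of order m has exactly φ(d) elements of each order d | m, and none otherwise.
Since 13 ∤ 396, the count is 0.

0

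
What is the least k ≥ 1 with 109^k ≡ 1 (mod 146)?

The order of 109 must divide φ(146) = φ(2)·φ(73) = 1·72 = 72 = 2^3 · 3^2.
Divisors of 72: 1, 2, 3, 4, 6, 8, 9, 12, 18, 24, 36, 72.
Test each divisor d:
109^1 ≡ 109 (mod 146)
109^2 ≡ 55 (mod 146)
109^3 ≡ 9 (mod 146)
109^4 ≡ 105 (mod 146)
109^6 ≡ 81 (mod 146)
109^8 ≡ 75 (mod 146)
109^9 ≡ 145 (mod 146)
109^12 ≡ 137 (mod 146)
109^18 ≡ 1 (mod 146) ✓
Therefore the multiplicative order of 109 modulo 146 is 18.

18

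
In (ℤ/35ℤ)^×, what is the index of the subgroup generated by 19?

ord(19) | φ(35) = φ(5·7) = (5−1)·(7−1) = 4·6 = 24 = 2^3 · 3.
Divisors of 24: 1, 2, 3, 4, 6, 8, 12, 24.
Check 19^d mod 35 for each divisor in increasing order:
19^1 ≡ 19 (mod 35)
19^2 ≡ 11 (mod 35)
19^3 ≡ 34 (mod 35)
19^4 ≡ 16 (mod 35)
19^6 ≡ 1 (mod 35) ✓
The order of 19 is 6, so the subgroup it generates has 6 elements.
[(Z/35Z)^× : ⟨19⟩] = 24/6 = 4.

4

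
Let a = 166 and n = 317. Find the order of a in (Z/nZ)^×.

The order of 166 must divide φ(317) = 317 − 1 = 316 = 2^2 · 79.
Divisors of 316: 1, 2, 4, 79, 158, 316.
Evaluate successive powers at the divisors of 316:
166^1 ≡ 166
166^2 ≡ 294
166^4 ≡ 212
166^79 ≡ 114
166^158 ≡ 316
166^316 ≡ 1
The smallest such exponent is 316, so the order of 166 is 316.

316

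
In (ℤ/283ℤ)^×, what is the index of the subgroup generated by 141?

ord(141) | φ(283) = 283 − 1 = 282 = 2 · 3 · 47.
Divisors of 282: 1, 2, 3, 6, 47, 94, 141, 282.
Compute 141^d (mod 283) for the divisors d until we hit 1:
141^1 ≡ 141
141^2 ≡ 71
141^3 ≡ 106
141^6 ≡ 199
141^47 ≡ 1
Thus |⟨141⟩| = ord(141) = 47.
[(Z/283Z)^× : ⟨141⟩] = 282/47 = 6.

6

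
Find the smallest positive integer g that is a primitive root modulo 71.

φ(71) = 71 − 1 = 70 = 2 · 5 · 7.
g is a primitive root iff g^(70/q) ≢ 1 (mod 71) for each prime q ∈ {2, 5, 7}.
g = 2: 2^35 ≡ 1 — hits 1, so not a primitive root.
g = 3: 3^35 ≡ 1 — hits 1, so not a primitive root.
g = 4: 4^35 ≡ 1 — hits 1, so not a primitive root.
g = 5: 5^35 ≡ 1 — hits 1, so not a primitive root.
g = 6: 6^35 ≡ 1 — hits 1, so not a primitive root.
g = 7: 7^35 ≡ 70; 7^14 ≡ 54; 7^10 ≡ 45 — none is 1, so 7 is a primitive root.
Hence the least primitive root of 71 is 7.

7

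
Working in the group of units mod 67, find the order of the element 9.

11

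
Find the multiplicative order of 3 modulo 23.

11

By Lagrange's theorem, ord_23(3) divides φ(23) = 23 − 1 = 22 = 2 · 11.
Divisors of 22: 1, 2, 11, 22.
Compute 3^d (mod 23) for the divisors d until we hit 1:
3^1 ≡ 3 (mod 23)
3^2 ≡ 9 (mod 23)
3^11 ≡ 1 (mod 23) ✓
The smallest such exponent is 11, so the order of 3 is 11.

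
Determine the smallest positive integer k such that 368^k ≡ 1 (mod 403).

30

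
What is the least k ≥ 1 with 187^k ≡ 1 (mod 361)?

ord(187) | φ(361) = φ(19^2) = 19·(19−1) = 342 = 2 · 3^2 · 19.
Divisors of 342: 1, 2, 3, 6, 9, 18, 19, 38, 57, 114, 171, 342.
Test each divisor d:
187^1 ≡ 187 (mod 361)
187^2 ≡ 313 (mod 361)
187^3 ≡ 49 (mod 361)
187^6 ≡ 235 (mod 361)
187^9 ≡ 324 (mod 361)
187^18 ≡ 286 (mod 361)
187^19 ≡ 54 (mod 361)
187^38 ≡ 28 (mod 361)
187^57 ≡ 68 (mod 361)
187^114 ≡ 292 (mod 361)
187^171 ≡ 1 (mod 361) ✓
So ord_361(187) = 171.

171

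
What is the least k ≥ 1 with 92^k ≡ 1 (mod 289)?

272

Since 92 ∈ (Z/289Z)^×, its order divides φ(289) = φ(17^2) = 17·(17−1) = 272 = 2^4 · 17.
Divisors of 272: 1, 2, 4, 8, 16, 17, 34, 68, 136, 272.
Evaluate successive powers at the divisors of 272:
92^1 ≡ 92 (mod 289)
92^2 ≡ 83 (mod 289)
92^4 ≡ 242 (mod 289)
92^8 ≡ 186 (mod 289)
92^16 ≡ 205 (mod 289)
92^17 ≡ 75 (mod 289)
92^34 ≡ 134 (mod 289)
92^68 ≡ 38 (mod 289)
92^136 ≡ 288 (mod 289)
92^272 ≡ 1 (mod 289) ✓
Therefore the multiplicative order of 92 modulo 289 is 272.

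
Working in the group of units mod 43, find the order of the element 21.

ord(21) | φ(43) = 43 − 1 = 42 = 2 · 3 · 7.
Divisors of 42: 1, 2, 3, 6, 7, 14, 21, 42.
Compute 21^d (mod 43) for the divisors d until we hit 1:
21^1 ≡ 21 (mod 43)
21^2 ≡ 11 (mod 43)
21^3 ≡ 16 (mod 43)
21^6 ≡ 41 (mod 43)
21^7 ≡ 1 (mod 43) ✓
So ord_43(21) = 7.

7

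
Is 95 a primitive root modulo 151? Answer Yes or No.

φ(151) = 151 − 1 = 150 = 2 · 3 · 5^2.
An element g generates (Z/151Z)^× iff g^(150/q) ≢ 1 (mod 151) for each prime q ∈ {2, 3, 5}.
95^75 ≡ 1 (mod 151)  [q = 2: ≡ 1 ✗]
95^50 ≡ 32 (mod 151)  [q = 3: ≢ 1 ✓]
95^30 ≡ 8 (mod 151)  [q = 5: ≢ 1 ✓]
Since 95^75 ≡ 1, the order of 95 divides 75 < 150, so 95 is not a primitive root.

No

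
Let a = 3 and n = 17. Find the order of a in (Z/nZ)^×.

16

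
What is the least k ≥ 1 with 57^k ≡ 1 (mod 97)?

96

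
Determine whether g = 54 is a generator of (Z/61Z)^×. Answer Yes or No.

φ(61) = 61 − 1 = 60 = 2^2 · 3 · 5.
Test 54^(60/q) mod 61 for each prime factor q of 60:
54^30 ≡ 60 (mod 61)  [q = 2: ≢ 1 ✓]
54^20 ≡ 47 (mod 61)  [q = 3: ≢ 1 ✓]
54^12 ≡ 34 (mod 61)  [q = 5: ≢ 1 ✓]
All checks pass, so 54 has order 60 and is a primitive root modulo 61.

Yes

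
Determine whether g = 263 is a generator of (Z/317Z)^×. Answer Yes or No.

No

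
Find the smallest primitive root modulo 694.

5

φ(694) = φ(2)·φ(347) = 1·346 = 346 = 2 · 173.
g is a primitive root iff g^(346/q) ≢ 1 (mod 694) for each prime q ∈ {2, 173}.
g = 2: gcd(2, 694) = 2 > 1, not a unit — skip.
g = 3: 3^173 ≡ 1 — hits 1, so not a primitive root.
g = 4: gcd(4, 694) = 2 > 1, not a unit — skip.
g = 5: 5^173 ≡ 693; 5^2 ≡ 25 — none is 1, so 5 is a primitive root.
Hence the least primitive root of 694 is 5.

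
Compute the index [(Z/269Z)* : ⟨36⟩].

4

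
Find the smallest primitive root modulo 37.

2

φ(37) = 37 − 1 = 36 = 2^2 · 3^2.
Test candidates g = 2, 3, … against the prime factors q ∈ {2, 3} of φ(37): g is a generator iff g^(36/q) ≢ 1 for every such q.
g = 2: 2^18 ≡ 36; 2^12 ≡ 26 — none is 1, so 2 is a primitive root.
So 2 is the smallest generator of (Z/37Z)^×.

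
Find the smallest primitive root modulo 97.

φ(97) = 97 − 1 = 96 = 2^5 · 3.
Test candidates g = 2, 3, … against the prime factors q ∈ {2, 3} of φ(97): g is a generator iff g^(96/q) ≢ 1 for every such q.
g = 2: 2^48 ≡ 1 — hits 1, so not a primitive root.
g = 3: 3^48 ≡ 1 — hits 1, so not a primitive root.
g = 4: 4^48 ≡ 1 — hits 1, so not a primitive root.
g = 5: 5^48 ≡ 96; 5^32 ≡ 35 — none is 1, so 5 is a primitive root.
Hence the least primitive root of 97 is 5.

5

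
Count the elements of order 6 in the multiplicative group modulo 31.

φ(31) = 31 − 1 = 30 = 2 · 3 · 5.
(Z/31Z)^× is cyclic (|G| = 30); a cyclic group of order m has exactly φ(d) elements of each order d | m, and none otherwise.
6 = 2 · 3 divides 30, and φ(6) = 2.

2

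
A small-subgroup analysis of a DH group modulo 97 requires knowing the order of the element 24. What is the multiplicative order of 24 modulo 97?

24

Since 24 ∈ (Z/97Z)^×, its order divides φ(97) = 97 − 1 = 96 = 2^5 · 3.
Divisors of 96: 1, 2, 3, 4, 6, 8, 12, 16, 24, 32, 48, 96.
Check 24^d mod 97 for each divisor in increasing order:
24^1 ≡ 24
24^2 ≡ 91
24^3 ≡ 50
24^4 ≡ 36
24^6 ≡ 75
24^8 ≡ 35
24^12 ≡ 96
24^16 ≡ 61
24^24 ≡ 1
Hence ord(24) = 24.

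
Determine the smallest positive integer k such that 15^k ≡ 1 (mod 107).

By Lagrange's theorem, ord_107(15) divides φ(107) = 107 − 1 = 106 = 2 · 53.
Divisors of 106: 1, 2, 53, 106.
Check 15^d mod 107 for each divisor in increasing order:
15^1 ≡ 15
15^2 ≡ 11
15^53 ≡ 106
15^106 ≡ 1
Therefore the multiplicative order of 15 modulo 107 is 106.

106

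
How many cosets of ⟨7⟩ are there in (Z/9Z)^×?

The order of 7 must divide φ(9) = φ(3^2) = 3·(3−1) = 6 = 2 · 3.
Divisors of 6: 1, 2, 3, 6.
Compute 7^d (mod 9) for the divisors d until we hit 1:
7^1 ≡ 7 (mod 9)
7^2 ≡ 4 (mod 9)
7^3 ≡ 1 (mod 9) ✓
Thus |⟨7⟩| = ord(7) = 3.
The index is φ(9) / ord(7) = 6 / 3 = 2.

2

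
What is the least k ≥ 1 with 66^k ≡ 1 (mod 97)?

48

ord(66) | φ(97) = 97 − 1 = 96 = 2^5 · 3.
Divisors of 96: 1, 2, 3, 4, 6, 8, 12, 16, 24, 32, 48, 96.
Evaluate successive powers at the divisors of 96:
66^1 ≡ 66
66^2 ≡ 88
66^3 ≡ 85
66^4 ≡ 81
66^6 ≡ 47
66^8 ≡ 62
66^12 ≡ 75
66^16 ≡ 61
66^24 ≡ 96
66^32 ≡ 35
66^48 ≡ 1
The smallest such exponent is 48, so the order of 66 is 48.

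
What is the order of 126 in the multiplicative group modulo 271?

27

Since 126 ∈ (Z/271Z)^×, its order divides φ(271) = 271 − 1 = 270 = 2 · 3^3 · 5.
Divisors of 270: 1, 2, 3, 5, 6, 9, 10, 15, 18, 27, 30, 45, 54, 90, 135, 270.
Test each divisor d:
126^1 ≡ 126 (mod 271)
126^2 ≡ 158 (mod 271)
126^3 ≡ 125 (mod 271)
126^5 ≡ 238 (mod 271)
126^6 ≡ 178 (mod 271)
126^9 ≡ 28 (mod 271)
126^10 ≡ 5 (mod 271)
126^15 ≡ 106 (mod 271)
126^18 ≡ 242 (mod 271)
126^27 ≡ 1 (mod 271) ✓
The smallest such exponent is 27, so the order of 126 is 27.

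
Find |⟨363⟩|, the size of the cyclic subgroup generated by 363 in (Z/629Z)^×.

Since 363 ∈ (Z/629Z)^×, its order divides φ(629) = φ(17·37) = (17−1)·(37−1) = 16·36 = 576 = 2^6 · 3^2.
Divisors of 576: 1, 2, 3, 4, 6, 8, 9, 12, 16, 18, 24, 32, 36, 48, 64, 72, 96, 144, 192, 288, 576.
Compute 363^d (mod 629) for the divisors d until we hit 1:
363^1 ≡ 363
363^2 ≡ 308
363^3 ≡ 471
363^4 ≡ 514
363^6 ≡ 433
363^8 ≡ 16
363^9 ≡ 147
363^12 ≡ 47
363^16 ≡ 256
363^18 ≡ 223
363^24 ≡ 322
363^32 ≡ 120
363^36 ≡ 38
363^48 ≡ 528
363^64 ≡ 562
363^72 ≡ 186
363^96 ≡ 137
363^144 ≡ 1
So ord_629(363) = 144.

144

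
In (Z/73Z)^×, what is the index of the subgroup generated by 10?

9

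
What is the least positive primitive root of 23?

5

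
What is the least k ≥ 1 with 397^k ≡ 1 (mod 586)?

146

Since 397 ∈ (Z/586Z)^×, its order divides φ(586) = φ(2)·φ(293) = 1·292 = 292 = 2^2 · 73.
Divisors of 292: 1, 2, 4, 73, 146, 292.
Compute 397^d (mod 586) for the divisors d until we hit 1:
397^1 ≡ 397
397^2 ≡ 561
397^4 ≡ 39
397^73 ≡ 585
397^146 ≡ 1
Hence ord(397) = 146.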